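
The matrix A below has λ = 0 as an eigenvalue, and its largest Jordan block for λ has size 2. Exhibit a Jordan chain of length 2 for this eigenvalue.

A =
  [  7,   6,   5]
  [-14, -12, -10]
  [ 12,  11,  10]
A Jordan chain for λ = 0 of length 2:
v_1 = (1, -2, 1)ᵀ
v_2 = (1, -1, 0)ᵀ

Let N = A − (0)·I. We want v_2 with N^2 v_2 = 0 but N^1 v_2 ≠ 0; then v_{j-1} := N · v_j for j = 2, …, 2.

Pick v_2 = (1, -1, 0)ᵀ.
Then v_1 = N · v_2 = (1, -2, 1)ᵀ.

Sanity check: (A − (0)·I) v_1 = (0, 0, 0)ᵀ = 0. ✓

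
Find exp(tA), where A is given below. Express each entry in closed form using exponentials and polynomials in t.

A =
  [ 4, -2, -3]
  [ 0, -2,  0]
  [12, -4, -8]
e^{tA} =
  [6*t*exp(-2*t) + exp(-2*t), -2*t*exp(-2*t), -3*t*exp(-2*t)]
  [0, exp(-2*t), 0]
  [12*t*exp(-2*t), -4*t*exp(-2*t), -6*t*exp(-2*t) + exp(-2*t)]

Strategy: write A = P · J · P⁻¹ where J is a Jordan canonical form, so e^{tA} = P · e^{tJ} · P⁻¹, and e^{tJ} can be computed block-by-block.

A has Jordan form
J =
  [-2,  1,  0]
  [ 0, -2,  0]
  [ 0,  0, -2]
(up to reordering of blocks).

Per-block formulas:
  For a 1×1 block at λ = -2: exp(t · [-2]) = [e^(-2t)].
  For a 2×2 Jordan block J_2(-2): exp(t · J_2(-2)) = e^(-2t)·(I + t·N), where N is the 2×2 nilpotent shift.

After assembling e^{tJ} and conjugating by P, we get:

e^{tA} =
  [6*t*exp(-2*t) + exp(-2*t), -2*t*exp(-2*t), -3*t*exp(-2*t)]
  [0, exp(-2*t), 0]
  [12*t*exp(-2*t), -4*t*exp(-2*t), -6*t*exp(-2*t) + exp(-2*t)]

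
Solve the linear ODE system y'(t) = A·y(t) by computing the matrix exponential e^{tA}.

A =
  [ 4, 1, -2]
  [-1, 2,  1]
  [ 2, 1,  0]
e^{tA} =
  [-t^2*exp(2*t)/2 + 2*t*exp(2*t) + exp(2*t), t*exp(2*t), t^2*exp(2*t)/2 - 2*t*exp(2*t)]
  [-t*exp(2*t), exp(2*t), t*exp(2*t)]
  [-t^2*exp(2*t)/2 + 2*t*exp(2*t), t*exp(2*t), t^2*exp(2*t)/2 - 2*t*exp(2*t) + exp(2*t)]

Strategy: write A = P · J · P⁻¹ where J is a Jordan canonical form, so e^{tA} = P · e^{tJ} · P⁻¹, and e^{tJ} can be computed block-by-block.

A has Jordan form
J =
  [2, 1, 0]
  [0, 2, 1]
  [0, 0, 2]
(up to reordering of blocks).

Per-block formulas:
  For a 3×3 Jordan block J_3(2): exp(t · J_3(2)) = e^(2t)·(I + t·N + (t^2/2)·N^2), where N is the 3×3 nilpotent shift.

After assembling e^{tJ} and conjugating by P, we get:

e^{tA} =
  [-t^2*exp(2*t)/2 + 2*t*exp(2*t) + exp(2*t), t*exp(2*t), t^2*exp(2*t)/2 - 2*t*exp(2*t)]
  [-t*exp(2*t), exp(2*t), t*exp(2*t)]
  [-t^2*exp(2*t)/2 + 2*t*exp(2*t), t*exp(2*t), t^2*exp(2*t)/2 - 2*t*exp(2*t) + exp(2*t)]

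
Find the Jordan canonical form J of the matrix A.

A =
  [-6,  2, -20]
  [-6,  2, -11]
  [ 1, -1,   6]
J_1(-4) ⊕ J_2(3)

The characteristic polynomial is
  det(x·I − A) = x^3 - 2*x^2 - 15*x + 36 = (x - 3)^2*(x + 4)

Eigenvalues and multiplicities (the geometric multiplicity of λ is n − rank(A − λI), which equals the number of Jordan blocks for λ):
  λ = -4: algebraic multiplicity = 1, geometric multiplicity = 1
  λ = 3: algebraic multiplicity = 2, geometric multiplicity = 1

Determining the block sizes for each eigenvalue:
  λ = -4: one block (gm = 1), so the single block has size am = 1 → block sizes [1]
  λ = 3: one block (gm = 1), so the single block has size am = 2 → block sizes [2]

Assembling the blocks gives a Jordan form
J =
  [-4, 0, 0]
  [ 0, 3, 1]
  [ 0, 0, 3]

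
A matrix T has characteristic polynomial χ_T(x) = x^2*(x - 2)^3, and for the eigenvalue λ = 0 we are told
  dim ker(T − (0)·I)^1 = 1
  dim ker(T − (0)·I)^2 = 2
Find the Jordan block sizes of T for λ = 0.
Block sizes for λ = 0: [2]

From the dimensions of kernels of powers, the number of Jordan blocks of size at least j is d_j − d_{j−1} where d_j = dim ker(N^j) (with d_0 = 0). Computing the differences gives [1, 1].
The number of blocks of size exactly k is (#blocks of size ≥ k) − (#blocks of size ≥ k + 1), so the partition is: 1 block(s) of size 2.
In nonincreasing order the block sizes are [2].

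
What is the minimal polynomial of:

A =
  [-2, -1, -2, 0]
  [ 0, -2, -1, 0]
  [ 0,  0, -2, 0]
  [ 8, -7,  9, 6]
x^4 - 24*x^2 - 64*x - 48

The characteristic polynomial is χ_A(x) = (x - 6)*(x + 2)^3, so the eigenvalues are known. The minimal polynomial is
  m_A(x) = Π_λ (x − λ)^{k_λ}
where k_λ is the size of the *largest* Jordan block for λ (equivalently, the smallest k with (A − λI)^k v = 0 for every generalised eigenvector v of λ).

  λ = -2: largest Jordan block has size 3, contributing (x + 2)^3
  λ = 6: largest Jordan block has size 1, contributing (x − 6)

So m_A(x) = (x - 6)*(x + 2)^3 = x^4 - 24*x^2 - 64*x - 48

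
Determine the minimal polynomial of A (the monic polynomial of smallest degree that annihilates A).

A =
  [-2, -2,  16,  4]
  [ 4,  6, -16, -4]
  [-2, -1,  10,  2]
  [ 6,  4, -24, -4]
x^3 - 8*x^2 + 20*x - 16

The characteristic polynomial is χ_A(x) = (x - 4)*(x - 2)^3, so the eigenvalues are known. The minimal polynomial is
  m_A(x) = Π_λ (x − λ)^{k_λ}
where k_λ is the size of the *largest* Jordan block for λ (equivalently, the smallest k with (A − λI)^k v = 0 for every generalised eigenvector v of λ).

  λ = 2: largest Jordan block has size 2, contributing (x − 2)^2
  λ = 4: largest Jordan block has size 1, contributing (x − 4)

So m_A(x) = (x - 4)*(x - 2)^2 = x^3 - 8*x^2 + 20*x - 16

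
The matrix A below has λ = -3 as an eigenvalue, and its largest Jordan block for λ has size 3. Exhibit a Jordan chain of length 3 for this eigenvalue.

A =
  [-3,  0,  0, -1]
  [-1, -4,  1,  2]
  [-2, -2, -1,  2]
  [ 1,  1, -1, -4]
A Jordan chain for λ = -3 of length 3:
v_1 = (-1, 1, 0, 0)ᵀ
v_2 = (0, -1, -2, 1)ᵀ
v_3 = (1, 0, 0, 0)ᵀ

Let N = A − (-3)·I. We want v_3 with N^3 v_3 = 0 but N^2 v_3 ≠ 0; then v_{j-1} := N · v_j for j = 3, …, 2.

Pick v_3 = (1, 0, 0, 0)ᵀ.
Then v_2 = N · v_3 = (0, -1, -2, 1)ᵀ.
Then v_1 = N · v_2 = (-1, 1, 0, 0)ᵀ.

Sanity check: (A − (-3)·I) v_1 = (0, 0, 0, 0)ᵀ = 0. ✓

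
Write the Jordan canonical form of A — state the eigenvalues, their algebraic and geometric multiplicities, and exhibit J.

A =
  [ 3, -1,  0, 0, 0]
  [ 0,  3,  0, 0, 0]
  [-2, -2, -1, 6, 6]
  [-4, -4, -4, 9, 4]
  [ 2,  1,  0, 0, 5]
J_2(3) ⊕ J_1(3) ⊕ J_1(5) ⊕ J_1(5)

The characteristic polynomial is
  det(x·I − A) = x^5 - 19*x^4 + 142*x^3 - 522*x^2 + 945*x - 675 = (x - 5)^2*(x - 3)^3

Eigenvalues and multiplicities (the geometric multiplicity of λ is n − rank(A − λI), which equals the number of Jordan blocks for λ):
  λ = 3: algebraic multiplicity = 3, geometric multiplicity = 2
  λ = 5: algebraic multiplicity = 2, geometric multiplicity = 2

Determining the block sizes for each eigenvalue:
  λ = 3: 2 blocks summing to 3 forces exactly one block of size 2 and the rest size 1 → block sizes [2, 1]
  λ = 5: gm = am = 2, so every block has size 1 → block sizes [1, 1]

Assembling the blocks gives a Jordan form
J =
  [3, 1, 0, 0, 0]
  [0, 3, 0, 0, 0]
  [0, 0, 3, 0, 0]
  [0, 0, 0, 5, 0]
  [0, 0, 0, 0, 5]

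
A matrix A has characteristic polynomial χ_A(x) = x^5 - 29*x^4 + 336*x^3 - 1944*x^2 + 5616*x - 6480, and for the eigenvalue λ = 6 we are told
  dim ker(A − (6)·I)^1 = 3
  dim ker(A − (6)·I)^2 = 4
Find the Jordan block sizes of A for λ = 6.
Block sizes for λ = 6: [2, 1, 1]

From the dimensions of kernels of powers, the number of Jordan blocks of size at least j is d_j − d_{j−1} where d_j = dim ker(N^j) (with d_0 = 0). Computing the differences gives [3, 1].
The number of blocks of size exactly k is (#blocks of size ≥ k) − (#blocks of size ≥ k + 1), so the partition is: 2 block(s) of size 1, 1 block(s) of size 2.
In nonincreasing order the block sizes are [2, 1, 1].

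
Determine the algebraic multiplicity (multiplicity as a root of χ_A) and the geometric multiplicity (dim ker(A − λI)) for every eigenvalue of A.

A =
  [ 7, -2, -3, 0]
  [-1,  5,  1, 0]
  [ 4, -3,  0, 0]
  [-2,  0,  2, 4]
λ = 4: alg = 4, geom = 2

Step 1 — factor the characteristic polynomial to read off the algebraic multiplicities:
  χ_A(x) = (x - 4)^4

Step 2 — compute geometric multiplicities via the rank-nullity identity g(λ) = n − rank(A − λI):
  rank(A − (4)·I) = 2, so dim ker(A − (4)·I) = n − 2 = 2

Summary:
  λ = 4: algebraic multiplicity = 4, geometric multiplicity = 2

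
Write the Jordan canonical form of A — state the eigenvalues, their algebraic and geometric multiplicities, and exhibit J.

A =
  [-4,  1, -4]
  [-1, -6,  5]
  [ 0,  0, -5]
J_3(-5)

The characteristic polynomial is
  det(x·I − A) = x^3 + 15*x^2 + 75*x + 125 = (x + 5)^3

Eigenvalues and multiplicities (the geometric multiplicity of λ is n − rank(A − λI), which equals the number of Jordan blocks for λ):
  λ = -5: algebraic multiplicity = 3, geometric multiplicity = 1

Determining the block sizes for each eigenvalue:
  λ = -5: one block (gm = 1), so the single block has size am = 3 → block sizes [3]

Assembling the blocks gives a Jordan form
J =
  [-5,  1,  0]
  [ 0, -5,  1]
  [ 0,  0, -5]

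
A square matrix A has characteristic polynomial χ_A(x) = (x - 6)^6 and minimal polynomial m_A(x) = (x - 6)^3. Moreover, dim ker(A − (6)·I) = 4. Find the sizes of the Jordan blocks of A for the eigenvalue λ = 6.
Block sizes for λ = 6: [3, 1, 1, 1]

Step 1 — from the characteristic polynomial, algebraic multiplicity of λ = 6 is 6. From dim ker(A − (6)·I) = 4, there are exactly 4 Jordan blocks for λ = 6.
Step 2 — from the minimal polynomial, the factor (x − 6)^3 tells us the largest block for λ = 6 has size 3.
Step 3 — with total size 6, 4 blocks, and largest block 3, the block sizes (in nonincreasing order) are [3, 1, 1, 1].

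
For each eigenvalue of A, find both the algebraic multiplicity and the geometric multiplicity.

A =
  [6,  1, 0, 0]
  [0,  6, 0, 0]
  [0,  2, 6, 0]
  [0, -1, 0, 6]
λ = 6: alg = 4, geom = 3

Step 1 — factor the characteristic polynomial to read off the algebraic multiplicities:
  χ_A(x) = (x - 6)^4

Step 2 — compute geometric multiplicities via the rank-nullity identity g(λ) = n − rank(A − λI):
  rank(A − (6)·I) = 1, so dim ker(A − (6)·I) = n − 1 = 3

Summary:
  λ = 6: algebraic multiplicity = 4, geometric multiplicity = 3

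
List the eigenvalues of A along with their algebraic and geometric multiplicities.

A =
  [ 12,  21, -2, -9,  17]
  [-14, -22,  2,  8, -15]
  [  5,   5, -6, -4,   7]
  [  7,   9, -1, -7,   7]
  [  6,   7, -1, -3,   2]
λ = -5: alg = 3, geom = 1; λ = -3: alg = 2, geom = 1

Step 1 — factor the characteristic polynomial to read off the algebraic multiplicities:
  χ_A(x) = (x + 3)^2*(x + 5)^3

Step 2 — compute geometric multiplicities via the rank-nullity identity g(λ) = n − rank(A − λI):
  rank(A − (-5)·I) = 4, so dim ker(A − (-5)·I) = n − 4 = 1
  rank(A − (-3)·I) = 4, so dim ker(A − (-3)·I) = n − 4 = 1

Summary:
  λ = -5: algebraic multiplicity = 3, geometric multiplicity = 1
  λ = -3: algebraic multiplicity = 2, geometric multiplicity = 1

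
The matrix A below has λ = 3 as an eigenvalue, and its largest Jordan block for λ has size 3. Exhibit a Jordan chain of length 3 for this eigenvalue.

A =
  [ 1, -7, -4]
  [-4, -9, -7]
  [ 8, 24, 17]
A Jordan chain for λ = 3 of length 3:
v_1 = (2, 4, -8)ᵀ
v_2 = (-7, -12, 24)ᵀ
v_3 = (0, 1, 0)ᵀ

Let N = A − (3)·I. We want v_3 with N^3 v_3 = 0 but N^2 v_3 ≠ 0; then v_{j-1} := N · v_j for j = 3, …, 2.

Pick v_3 = (0, 1, 0)ᵀ.
Then v_2 = N · v_3 = (-7, -12, 24)ᵀ.
Then v_1 = N · v_2 = (2, 4, -8)ᵀ.

Sanity check: (A − (3)·I) v_1 = (0, 0, 0)ᵀ = 0. ✓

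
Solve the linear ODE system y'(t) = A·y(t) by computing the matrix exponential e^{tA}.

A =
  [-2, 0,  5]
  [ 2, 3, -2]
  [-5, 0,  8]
e^{tA} =
  [-5*t*exp(3*t) + exp(3*t), 0, 5*t*exp(3*t)]
  [2*t*exp(3*t), exp(3*t), -2*t*exp(3*t)]
  [-5*t*exp(3*t), 0, 5*t*exp(3*t) + exp(3*t)]

Strategy: write A = P · J · P⁻¹ where J is a Jordan canonical form, so e^{tA} = P · e^{tJ} · P⁻¹, and e^{tJ} can be computed block-by-block.

A has Jordan form
J =
  [3, 1, 0]
  [0, 3, 0]
  [0, 0, 3]
(up to reordering of blocks).

Per-block formulas:
  For a 1×1 block at λ = 3: exp(t · [3]) = [e^(3t)].
  For a 2×2 Jordan block J_2(3): exp(t · J_2(3)) = e^(3t)·(I + t·N), where N is the 2×2 nilpotent shift.

After assembling e^{tJ} and conjugating by P, we get:

e^{tA} =
  [-5*t*exp(3*t) + exp(3*t), 0, 5*t*exp(3*t)]
  [2*t*exp(3*t), exp(3*t), -2*t*exp(3*t)]
  [-5*t*exp(3*t), 0, 5*t*exp(3*t) + exp(3*t)]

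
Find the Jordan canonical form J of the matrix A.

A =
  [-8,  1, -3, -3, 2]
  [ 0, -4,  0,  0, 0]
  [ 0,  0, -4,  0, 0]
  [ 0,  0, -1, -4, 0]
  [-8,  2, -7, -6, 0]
J_3(-4) ⊕ J_1(-4) ⊕ J_1(-4)

The characteristic polynomial is
  det(x·I − A) = x^5 + 20*x^4 + 160*x^3 + 640*x^2 + 1280*x + 1024 = (x + 4)^5

Eigenvalues and multiplicities (the geometric multiplicity of λ is n − rank(A − λI), which equals the number of Jordan blocks for λ):
  λ = -4: algebraic multiplicity = 5, geometric multiplicity = 3

Determining the block sizes for each eigenvalue:
  λ = -4: with am = 5 and gm = 3, the partition is not yet determined (e.g. several partitions of 5 into 3 parts exist). Let N = A − (-4)·I. Computing rank(N^1) = 2, rank(N^2) = 1, rank(N^3) = 0; the number of blocks of size ≥ j is rank(N^{j−1}) − rank(N^j), giving [3, 1, 1]. So we have 1 block(s) of size 3, 2 block(s) of size 1 → block sizes [3, 1, 1]

Assembling the blocks gives a Jordan form
J =
  [-4,  1,  0,  0,  0]
  [ 0, -4,  1,  0,  0]
  [ 0,  0, -4,  0,  0]
  [ 0,  0,  0, -4,  0]
  [ 0,  0,  0,  0, -4]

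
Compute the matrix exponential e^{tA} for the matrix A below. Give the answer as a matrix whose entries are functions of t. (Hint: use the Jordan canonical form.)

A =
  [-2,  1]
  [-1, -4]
e^{tA} =
  [t*exp(-3*t) + exp(-3*t), t*exp(-3*t)]
  [-t*exp(-3*t), -t*exp(-3*t) + exp(-3*t)]

Strategy: write A = P · J · P⁻¹ where J is a Jordan canonical form, so e^{tA} = P · e^{tJ} · P⁻¹, and e^{tJ} can be computed block-by-block.

A has Jordan form
J =
  [-3,  1]
  [ 0, -3]
(up to reordering of blocks).

Per-block formulas:
  For a 2×2 Jordan block J_2(-3): exp(t · J_2(-3)) = e^(-3t)·(I + t·N), where N is the 2×2 nilpotent shift.

After assembling e^{tJ} and conjugating by P, we get:

e^{tA} =
  [t*exp(-3*t) + exp(-3*t), t*exp(-3*t)]
  [-t*exp(-3*t), -t*exp(-3*t) + exp(-3*t)]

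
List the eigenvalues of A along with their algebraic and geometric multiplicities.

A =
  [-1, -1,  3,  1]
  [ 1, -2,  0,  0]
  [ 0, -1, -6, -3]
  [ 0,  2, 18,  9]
λ = -1: alg = 3, geom = 1; λ = 3: alg = 1, geom = 1

Step 1 — factor the characteristic polynomial to read off the algebraic multiplicities:
  χ_A(x) = (x - 3)*(x + 1)^3

Step 2 — compute geometric multiplicities via the rank-nullity identity g(λ) = n − rank(A − λI):
  rank(A − (-1)·I) = 3, so dim ker(A − (-1)·I) = n − 3 = 1
  rank(A − (3)·I) = 3, so dim ker(A − (3)·I) = n − 3 = 1

Summary:
  λ = -1: algebraic multiplicity = 3, geometric multiplicity = 1
  λ = 3: algebraic multiplicity = 1, geometric multiplicity = 1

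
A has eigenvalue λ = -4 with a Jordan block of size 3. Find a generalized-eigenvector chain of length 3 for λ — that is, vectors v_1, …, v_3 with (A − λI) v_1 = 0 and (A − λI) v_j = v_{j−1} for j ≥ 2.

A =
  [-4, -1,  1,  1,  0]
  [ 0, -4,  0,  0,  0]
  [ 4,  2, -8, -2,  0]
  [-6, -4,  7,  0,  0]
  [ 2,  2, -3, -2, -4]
A Jordan chain for λ = -4 of length 3:
v_1 = (-2, 0, -4, 4, 0)ᵀ
v_2 = (0, 0, 4, -6, 2)ᵀ
v_3 = (1, 0, 0, 0, 0)ᵀ

Let N = A − (-4)·I. We want v_3 with N^3 v_3 = 0 but N^2 v_3 ≠ 0; then v_{j-1} := N · v_j for j = 3, …, 2.

Pick v_3 = (1, 0, 0, 0, 0)ᵀ.
Then v_2 = N · v_3 = (0, 0, 4, -6, 2)ᵀ.
Then v_1 = N · v_2 = (-2, 0, -4, 4, 0)ᵀ.

Sanity check: (A − (-4)·I) v_1 = (0, 0, 0, 0, 0)ᵀ = 0. ✓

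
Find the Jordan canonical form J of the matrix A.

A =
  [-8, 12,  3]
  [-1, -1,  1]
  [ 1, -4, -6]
J_2(-5) ⊕ J_1(-5)

The characteristic polynomial is
  det(x·I − A) = x^3 + 15*x^2 + 75*x + 125 = (x + 5)^3

Eigenvalues and multiplicities (the geometric multiplicity of λ is n − rank(A − λI), which equals the number of Jordan blocks for λ):
  λ = -5: algebraic multiplicity = 3, geometric multiplicity = 2

Determining the block sizes for each eigenvalue:
  λ = -5: 2 blocks summing to 3 forces exactly one block of size 2 and the rest size 1 → block sizes [2, 1]

Assembling the blocks gives a Jordan form
J =
  [-5,  1,  0]
  [ 0, -5,  0]
  [ 0,  0, -5]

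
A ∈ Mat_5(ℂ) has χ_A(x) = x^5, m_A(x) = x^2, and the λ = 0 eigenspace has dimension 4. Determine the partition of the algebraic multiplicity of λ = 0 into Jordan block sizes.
Block sizes for λ = 0: [2, 1, 1, 1]

Step 1 — from the characteristic polynomial, algebraic multiplicity of λ = 0 is 5. From dim ker(A − (0)·I) = 4, there are exactly 4 Jordan blocks for λ = 0.
Step 2 — from the minimal polynomial, the factor (x − 0)^2 tells us the largest block for λ = 0 has size 2.
Step 3 — with total size 5, 4 blocks, and largest block 2, the block sizes (in nonincreasing order) are [2, 1, 1, 1].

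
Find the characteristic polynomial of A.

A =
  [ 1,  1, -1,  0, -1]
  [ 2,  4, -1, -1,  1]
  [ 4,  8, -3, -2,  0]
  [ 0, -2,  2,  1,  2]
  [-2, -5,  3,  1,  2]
x^5 - 5*x^4 + 10*x^3 - 10*x^2 + 5*x - 1

Expanding det(x·I − A) (e.g. by cofactor expansion or by noting that A is similar to its Jordan form J, which has the same characteristic polynomial as A) gives
  χ_A(x) = x^5 - 5*x^4 + 10*x^3 - 10*x^2 + 5*x - 1
which factors as (x - 1)^5. The eigenvalues (with algebraic multiplicities) are λ = 1 with multiplicity 5.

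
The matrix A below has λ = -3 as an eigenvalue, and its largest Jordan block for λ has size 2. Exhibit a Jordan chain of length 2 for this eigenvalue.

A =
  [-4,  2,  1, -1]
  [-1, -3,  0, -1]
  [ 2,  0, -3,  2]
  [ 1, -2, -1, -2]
A Jordan chain for λ = -3 of length 2:
v_1 = (-1, -1, 2, 1)ᵀ
v_2 = (1, 0, 0, 0)ᵀ

Let N = A − (-3)·I. We want v_2 with N^2 v_2 = 0 but N^1 v_2 ≠ 0; then v_{j-1} := N · v_j for j = 2, …, 2.

Pick v_2 = (1, 0, 0, 0)ᵀ.
Then v_1 = N · v_2 = (-1, -1, 2, 1)ᵀ.

Sanity check: (A − (-3)·I) v_1 = (0, 0, 0, 0)ᵀ = 0. ✓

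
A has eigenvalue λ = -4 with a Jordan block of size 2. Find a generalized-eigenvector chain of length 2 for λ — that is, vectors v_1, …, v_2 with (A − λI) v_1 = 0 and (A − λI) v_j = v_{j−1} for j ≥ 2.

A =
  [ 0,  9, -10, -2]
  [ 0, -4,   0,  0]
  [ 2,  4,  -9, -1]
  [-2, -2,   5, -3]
A Jordan chain for λ = -4 of length 2:
v_1 = (4, 0, 2, -2)ᵀ
v_2 = (1, 0, 0, 0)ᵀ

Let N = A − (-4)·I. We want v_2 with N^2 v_2 = 0 but N^1 v_2 ≠ 0; then v_{j-1} := N · v_j for j = 2, …, 2.

Pick v_2 = (1, 0, 0, 0)ᵀ.
Then v_1 = N · v_2 = (4, 0, 2, -2)ᵀ.

Sanity check: (A − (-4)·I) v_1 = (0, 0, 0, 0)ᵀ = 0. ✓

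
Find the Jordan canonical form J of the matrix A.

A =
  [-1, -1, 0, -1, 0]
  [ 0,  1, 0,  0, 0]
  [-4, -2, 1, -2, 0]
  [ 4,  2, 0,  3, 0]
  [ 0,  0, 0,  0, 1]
J_2(1) ⊕ J_1(1) ⊕ J_1(1) ⊕ J_1(1)

The characteristic polynomial is
  det(x·I − A) = x^5 - 5*x^4 + 10*x^3 - 10*x^2 + 5*x - 1 = (x - 1)^5

Eigenvalues and multiplicities (the geometric multiplicity of λ is n − rank(A − λI), which equals the number of Jordan blocks for λ):
  λ = 1: algebraic multiplicity = 5, geometric multiplicity = 4

Determining the block sizes for each eigenvalue:
  λ = 1: 4 blocks summing to 5 forces exactly one block of size 2 and the rest size 1 → block sizes [2, 1, 1, 1]

Assembling the blocks gives a Jordan form
J =
  [1, 1, 0, 0, 0]
  [0, 1, 0, 0, 0]
  [0, 0, 1, 0, 0]
  [0, 0, 0, 1, 0]
  [0, 0, 0, 0, 1]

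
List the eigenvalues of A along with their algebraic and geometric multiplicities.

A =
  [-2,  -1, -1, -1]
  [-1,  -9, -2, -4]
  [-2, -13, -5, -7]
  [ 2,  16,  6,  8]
λ = -2: alg = 4, geom = 2

Step 1 — factor the characteristic polynomial to read off the algebraic multiplicities:
  χ_A(x) = (x + 2)^4

Step 2 — compute geometric multiplicities via the rank-nullity identity g(λ) = n − rank(A − λI):
  rank(A − (-2)·I) = 2, so dim ker(A − (-2)·I) = n − 2 = 2

Summary:
  λ = -2: algebraic multiplicity = 4, geometric multiplicity = 2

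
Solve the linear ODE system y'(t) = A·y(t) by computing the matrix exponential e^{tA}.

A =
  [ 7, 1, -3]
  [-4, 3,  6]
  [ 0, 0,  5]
e^{tA} =
  [2*t*exp(5*t) + exp(5*t), t*exp(5*t), -3*t*exp(5*t)]
  [-4*t*exp(5*t), -2*t*exp(5*t) + exp(5*t), 6*t*exp(5*t)]
  [0, 0, exp(5*t)]

Strategy: write A = P · J · P⁻¹ where J is a Jordan canonical form, so e^{tA} = P · e^{tJ} · P⁻¹, and e^{tJ} can be computed block-by-block.

A has Jordan form
J =
  [5, 1, 0]
  [0, 5, 0]
  [0, 0, 5]
(up to reordering of blocks).

Per-block formulas:
  For a 2×2 Jordan block J_2(5): exp(t · J_2(5)) = e^(5t)·(I + t·N), where N is the 2×2 nilpotent shift.
  For a 1×1 block at λ = 5: exp(t · [5]) = [e^(5t)].

After assembling e^{tJ} and conjugating by P, we get:

e^{tA} =
  [2*t*exp(5*t) + exp(5*t), t*exp(5*t), -3*t*exp(5*t)]
  [-4*t*exp(5*t), -2*t*exp(5*t) + exp(5*t), 6*t*exp(5*t)]
  [0, 0, exp(5*t)]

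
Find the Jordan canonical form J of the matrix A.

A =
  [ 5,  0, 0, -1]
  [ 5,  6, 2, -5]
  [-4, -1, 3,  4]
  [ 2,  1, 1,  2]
J_3(4) ⊕ J_1(4)

The characteristic polynomial is
  det(x·I − A) = x^4 - 16*x^3 + 96*x^2 - 256*x + 256 = (x - 4)^4

Eigenvalues and multiplicities (the geometric multiplicity of λ is n − rank(A − λI), which equals the number of Jordan blocks for λ):
  λ = 4: algebraic multiplicity = 4, geometric multiplicity = 2

Determining the block sizes for each eigenvalue:
  λ = 4: with am = 4 and gm = 2, the partition is not yet determined (e.g. several partitions of 4 into 2 parts exist). Let N = A − (4)·I. Computing rank(N^1) = 2, rank(N^2) = 1, rank(N^3) = 0; the number of blocks of size ≥ j is rank(N^{j−1}) − rank(N^j), giving [2, 1, 1]. So we have 1 block(s) of size 3, 1 block(s) of size 1 → block sizes [3, 1]

Assembling the blocks gives a Jordan form
J =
  [4, 1, 0, 0]
  [0, 4, 1, 0]
  [0, 0, 4, 0]
  [0, 0, 0, 4]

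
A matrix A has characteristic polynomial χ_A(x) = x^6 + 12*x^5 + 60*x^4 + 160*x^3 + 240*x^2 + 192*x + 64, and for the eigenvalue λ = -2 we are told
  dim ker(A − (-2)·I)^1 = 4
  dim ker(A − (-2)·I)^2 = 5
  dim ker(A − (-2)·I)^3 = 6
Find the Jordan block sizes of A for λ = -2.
Block sizes for λ = -2: [3, 1, 1, 1]

From the dimensions of kernels of powers, the number of Jordan blocks of size at least j is d_j − d_{j−1} where d_j = dim ker(N^j) (with d_0 = 0). Computing the differences gives [4, 1, 1].
The number of blocks of size exactly k is (#blocks of size ≥ k) − (#blocks of size ≥ k + 1), so the partition is: 3 block(s) of size 1, 1 block(s) of size 3.
In nonincreasing order the block sizes are [3, 1, 1, 1].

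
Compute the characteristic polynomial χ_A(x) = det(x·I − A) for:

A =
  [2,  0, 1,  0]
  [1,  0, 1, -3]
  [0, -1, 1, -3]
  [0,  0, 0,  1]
x^4 - 4*x^3 + 6*x^2 - 4*x + 1

Expanding det(x·I − A) (e.g. by cofactor expansion or by noting that A is similar to its Jordan form J, which has the same characteristic polynomial as A) gives
  χ_A(x) = x^4 - 4*x^3 + 6*x^2 - 4*x + 1
which factors as (x - 1)^4. The eigenvalues (with algebraic multiplicities) are λ = 1 with multiplicity 4.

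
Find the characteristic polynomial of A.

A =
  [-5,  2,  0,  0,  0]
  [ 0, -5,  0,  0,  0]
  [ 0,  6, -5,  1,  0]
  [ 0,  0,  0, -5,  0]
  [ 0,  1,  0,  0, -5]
x^5 + 25*x^4 + 250*x^3 + 1250*x^2 + 3125*x + 3125

Expanding det(x·I − A) (e.g. by cofactor expansion or by noting that A is similar to its Jordan form J, which has the same characteristic polynomial as A) gives
  χ_A(x) = x^5 + 25*x^4 + 250*x^3 + 1250*x^2 + 3125*x + 3125
which factors as (x + 5)^5. The eigenvalues (with algebraic multiplicities) are λ = -5 with multiplicity 5.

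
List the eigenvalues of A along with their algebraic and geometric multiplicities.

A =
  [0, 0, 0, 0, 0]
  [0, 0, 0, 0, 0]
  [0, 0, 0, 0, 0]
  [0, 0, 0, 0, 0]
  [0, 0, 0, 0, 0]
λ = 0: alg = 5, geom = 5

Step 1 — factor the characteristic polynomial to read off the algebraic multiplicities:
  χ_A(x) = x^5

Step 2 — compute geometric multiplicities via the rank-nullity identity g(λ) = n − rank(A − λI):
  rank(A − (0)·I) = 0, so dim ker(A − (0)·I) = n − 0 = 5

Summary:
  λ = 0: algebraic multiplicity = 5, geometric multiplicity = 5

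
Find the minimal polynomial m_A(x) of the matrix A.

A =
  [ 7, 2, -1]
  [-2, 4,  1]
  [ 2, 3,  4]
x^3 - 15*x^2 + 75*x - 125

The characteristic polynomial is χ_A(x) = (x - 5)^3, so the eigenvalues are known. The minimal polynomial is
  m_A(x) = Π_λ (x − λ)^{k_λ}
where k_λ is the size of the *largest* Jordan block for λ (equivalently, the smallest k with (A − λI)^k v = 0 for every generalised eigenvector v of λ).

  λ = 5: largest Jordan block has size 3, contributing (x − 5)^3

So m_A(x) = (x - 5)^3 = x^3 - 15*x^2 + 75*x - 125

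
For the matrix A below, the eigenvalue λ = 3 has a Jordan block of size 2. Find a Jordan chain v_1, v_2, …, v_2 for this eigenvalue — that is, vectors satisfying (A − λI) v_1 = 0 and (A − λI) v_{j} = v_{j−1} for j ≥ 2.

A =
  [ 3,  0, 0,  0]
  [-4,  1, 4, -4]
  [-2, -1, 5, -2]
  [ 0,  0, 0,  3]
A Jordan chain for λ = 3 of length 2:
v_1 = (0, -4, -2, 0)ᵀ
v_2 = (1, 0, 0, 0)ᵀ

Let N = A − (3)·I. We want v_2 with N^2 v_2 = 0 but N^1 v_2 ≠ 0; then v_{j-1} := N · v_j for j = 2, …, 2.

Pick v_2 = (1, 0, 0, 0)ᵀ.
Then v_1 = N · v_2 = (0, -4, -2, 0)ᵀ.

Sanity check: (A − (3)·I) v_1 = (0, 0, 0, 0)ᵀ = 0. ✓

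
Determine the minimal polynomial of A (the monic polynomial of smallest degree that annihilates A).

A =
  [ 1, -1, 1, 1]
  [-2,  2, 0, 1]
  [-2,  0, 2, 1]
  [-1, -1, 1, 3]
x^3 - 6*x^2 + 12*x - 8

The characteristic polynomial is χ_A(x) = (x - 2)^4, so the eigenvalues are known. The minimal polynomial is
  m_A(x) = Π_λ (x − λ)^{k_λ}
where k_λ is the size of the *largest* Jordan block for λ (equivalently, the smallest k with (A − λI)^k v = 0 for every generalised eigenvector v of λ).

  λ = 2: largest Jordan block has size 3, contributing (x − 2)^3

So m_A(x) = (x - 2)^3 = x^3 - 6*x^2 + 12*x - 8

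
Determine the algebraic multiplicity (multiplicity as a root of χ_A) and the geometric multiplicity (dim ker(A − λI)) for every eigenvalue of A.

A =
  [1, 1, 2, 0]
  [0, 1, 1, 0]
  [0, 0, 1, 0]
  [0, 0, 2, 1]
λ = 1: alg = 4, geom = 2

Step 1 — factor the characteristic polynomial to read off the algebraic multiplicities:
  χ_A(x) = (x - 1)^4

Step 2 — compute geometric multiplicities via the rank-nullity identity g(λ) = n − rank(A − λI):
  rank(A − (1)·I) = 2, so dim ker(A − (1)·I) = n − 2 = 2

Summary:
  λ = 1: algebraic multiplicity = 4, geometric multiplicity = 2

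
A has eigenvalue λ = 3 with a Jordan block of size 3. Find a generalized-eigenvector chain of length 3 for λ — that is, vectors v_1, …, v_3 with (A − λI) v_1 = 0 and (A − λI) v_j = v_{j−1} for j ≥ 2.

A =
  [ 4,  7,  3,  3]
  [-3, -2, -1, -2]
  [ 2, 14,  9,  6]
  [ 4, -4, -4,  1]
A Jordan chain for λ = 3 of length 3:
v_1 = (-2, 2, -4, 0)ᵀ
v_2 = (1, -3, 2, 4)ᵀ
v_3 = (1, 0, 0, 0)ᵀ

Let N = A − (3)·I. We want v_3 with N^3 v_3 = 0 but N^2 v_3 ≠ 0; then v_{j-1} := N · v_j for j = 3, …, 2.

Pick v_3 = (1, 0, 0, 0)ᵀ.
Then v_2 = N · v_3 = (1, -3, 2, 4)ᵀ.
Then v_1 = N · v_2 = (-2, 2, -4, 0)ᵀ.

Sanity check: (A − (3)·I) v_1 = (0, 0, 0, 0)ᵀ = 0. ✓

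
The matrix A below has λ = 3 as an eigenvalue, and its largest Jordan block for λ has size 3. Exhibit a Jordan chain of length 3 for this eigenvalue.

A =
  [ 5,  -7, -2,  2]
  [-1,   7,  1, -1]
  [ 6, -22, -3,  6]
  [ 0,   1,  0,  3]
A Jordan chain for λ = 3 of length 3:
v_1 = (-1, 0, -2, -1)ᵀ
v_2 = (2, -1, 6, 0)ᵀ
v_3 = (1, 0, 0, 0)ᵀ

Let N = A − (3)·I. We want v_3 with N^3 v_3 = 0 but N^2 v_3 ≠ 0; then v_{j-1} := N · v_j for j = 3, …, 2.

Pick v_3 = (1, 0, 0, 0)ᵀ.
Then v_2 = N · v_3 = (2, -1, 6, 0)ᵀ.
Then v_1 = N · v_2 = (-1, 0, -2, -1)ᵀ.

Sanity check: (A − (3)·I) v_1 = (0, 0, 0, 0)ᵀ = 0. ✓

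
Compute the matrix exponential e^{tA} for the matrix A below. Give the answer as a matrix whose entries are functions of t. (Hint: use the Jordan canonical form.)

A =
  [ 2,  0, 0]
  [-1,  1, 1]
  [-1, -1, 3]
e^{tA} =
  [exp(2*t), 0, 0]
  [-t*exp(2*t), -t*exp(2*t) + exp(2*t), t*exp(2*t)]
  [-t*exp(2*t), -t*exp(2*t), t*exp(2*t) + exp(2*t)]

Strategy: write A = P · J · P⁻¹ where J is a Jordan canonical form, so e^{tA} = P · e^{tJ} · P⁻¹, and e^{tJ} can be computed block-by-block.

A has Jordan form
J =
  [2, 1, 0]
  [0, 2, 0]
  [0, 0, 2]
(up to reordering of blocks).

Per-block formulas:
  For a 2×2 Jordan block J_2(2): exp(t · J_2(2)) = e^(2t)·(I + t·N), where N is the 2×2 nilpotent shift.
  For a 1×1 block at λ = 2: exp(t · [2]) = [e^(2t)].

After assembling e^{tJ} and conjugating by P, we get:

e^{tA} =
  [exp(2*t), 0, 0]
  [-t*exp(2*t), -t*exp(2*t) + exp(2*t), t*exp(2*t)]
  [-t*exp(2*t), -t*exp(2*t), t*exp(2*t) + exp(2*t)]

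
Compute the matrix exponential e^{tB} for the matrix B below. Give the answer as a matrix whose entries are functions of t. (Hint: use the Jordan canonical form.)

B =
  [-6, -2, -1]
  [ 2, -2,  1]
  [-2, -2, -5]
e^{tB} =
  [-exp(-4*t) + 2*exp(-5*t), -2*exp(-4*t) + 2*exp(-5*t), -exp(-4*t) + exp(-5*t)]
  [2*exp(-4*t) - 2*exp(-5*t), 3*exp(-4*t) - 2*exp(-5*t), exp(-4*t) - exp(-5*t)]
  [-2*exp(-4*t) + 2*exp(-5*t), -2*exp(-4*t) + 2*exp(-5*t), exp(-5*t)]

Strategy: write B = P · J · P⁻¹ where J is a Jordan canonical form, so e^{tB} = P · e^{tJ} · P⁻¹, and e^{tJ} can be computed block-by-block.

B has Jordan form
J =
  [-5,  0,  0]
  [ 0, -4,  0]
  [ 0,  0, -4]
(up to reordering of blocks).

Per-block formulas:
  For a 1×1 block at λ = -5: exp(t · [-5]) = [e^(-5t)].
  For a 1×1 block at λ = -4: exp(t · [-4]) = [e^(-4t)].

After assembling e^{tJ} and conjugating by P, we get:

e^{tB} =
  [-exp(-4*t) + 2*exp(-5*t), -2*exp(-4*t) + 2*exp(-5*t), -exp(-4*t) + exp(-5*t)]
  [2*exp(-4*t) - 2*exp(-5*t), 3*exp(-4*t) - 2*exp(-5*t), exp(-4*t) - exp(-5*t)]
  [-2*exp(-4*t) + 2*exp(-5*t), -2*exp(-4*t) + 2*exp(-5*t), exp(-5*t)]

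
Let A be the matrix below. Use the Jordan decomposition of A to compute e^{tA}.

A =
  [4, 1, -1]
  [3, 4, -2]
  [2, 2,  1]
e^{tA} =
  [t^2*exp(3*t) + t*exp(3*t) + exp(3*t), t*exp(3*t), -t^2*exp(3*t)/2 - t*exp(3*t)]
  [t^2*exp(3*t) + 3*t*exp(3*t), t*exp(3*t) + exp(3*t), -t^2*exp(3*t)/2 - 2*t*exp(3*t)]
  [2*t^2*exp(3*t) + 2*t*exp(3*t), 2*t*exp(3*t), -t^2*exp(3*t) - 2*t*exp(3*t) + exp(3*t)]

Strategy: write A = P · J · P⁻¹ where J is a Jordan canonical form, so e^{tA} = P · e^{tJ} · P⁻¹, and e^{tJ} can be computed block-by-block.

A has Jordan form
J =
  [3, 1, 0]
  [0, 3, 1]
  [0, 0, 3]
(up to reordering of blocks).

Per-block formulas:
  For a 3×3 Jordan block J_3(3): exp(t · J_3(3)) = e^(3t)·(I + t·N + (t^2/2)·N^2), where N is the 3×3 nilpotent shift.

After assembling e^{tJ} and conjugating by P, we get:

e^{tA} =
  [t^2*exp(3*t) + t*exp(3*t) + exp(3*t), t*exp(3*t), -t^2*exp(3*t)/2 - t*exp(3*t)]
  [t^2*exp(3*t) + 3*t*exp(3*t), t*exp(3*t) + exp(3*t), -t^2*exp(3*t)/2 - 2*t*exp(3*t)]
  [2*t^2*exp(3*t) + 2*t*exp(3*t), 2*t*exp(3*t), -t^2*exp(3*t) - 2*t*exp(3*t) + exp(3*t)]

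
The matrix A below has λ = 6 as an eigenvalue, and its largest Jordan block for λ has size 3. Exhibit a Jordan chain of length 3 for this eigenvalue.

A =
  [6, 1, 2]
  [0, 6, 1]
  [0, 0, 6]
A Jordan chain for λ = 6 of length 3:
v_1 = (1, 0, 0)ᵀ
v_2 = (2, 1, 0)ᵀ
v_3 = (0, 0, 1)ᵀ

Let N = A − (6)·I. We want v_3 with N^3 v_3 = 0 but N^2 v_3 ≠ 0; then v_{j-1} := N · v_j for j = 3, …, 2.

Pick v_3 = (0, 0, 1)ᵀ.
Then v_2 = N · v_3 = (2, 1, 0)ᵀ.
Then v_1 = N · v_2 = (1, 0, 0)ᵀ.

Sanity check: (A − (6)·I) v_1 = (0, 0, 0)ᵀ = 0. ✓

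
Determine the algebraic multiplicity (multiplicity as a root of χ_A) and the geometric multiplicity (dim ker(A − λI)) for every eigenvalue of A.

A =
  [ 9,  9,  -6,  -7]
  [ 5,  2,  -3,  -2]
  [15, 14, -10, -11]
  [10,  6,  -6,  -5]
λ = -1: alg = 4, geom = 2

Step 1 — factor the characteristic polynomial to read off the algebraic multiplicities:
  χ_A(x) = (x + 1)^4

Step 2 — compute geometric multiplicities via the rank-nullity identity g(λ) = n − rank(A − λI):
  rank(A − (-1)·I) = 2, so dim ker(A − (-1)·I) = n − 2 = 2

Summary:
  λ = -1: algebraic multiplicity = 4, geometric multiplicity = 2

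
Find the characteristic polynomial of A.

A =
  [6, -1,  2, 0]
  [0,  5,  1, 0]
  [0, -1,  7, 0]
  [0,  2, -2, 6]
x^4 - 24*x^3 + 216*x^2 - 864*x + 1296

Expanding det(x·I − A) (e.g. by cofactor expansion or by noting that A is similar to its Jordan form J, which has the same characteristic polynomial as A) gives
  χ_A(x) = x^4 - 24*x^3 + 216*x^2 - 864*x + 1296
which factors as (x - 6)^4. The eigenvalues (with algebraic multiplicities) are λ = 6 with multiplicity 4.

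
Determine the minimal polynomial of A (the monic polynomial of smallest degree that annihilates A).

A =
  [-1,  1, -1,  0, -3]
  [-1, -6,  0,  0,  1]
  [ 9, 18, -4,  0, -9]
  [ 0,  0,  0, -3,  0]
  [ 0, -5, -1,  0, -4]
x^3 + 11*x^2 + 40*x + 48

The characteristic polynomial is χ_A(x) = (x + 3)^2*(x + 4)^3, so the eigenvalues are known. The minimal polynomial is
  m_A(x) = Π_λ (x − λ)^{k_λ}
where k_λ is the size of the *largest* Jordan block for λ (equivalently, the smallest k with (A − λI)^k v = 0 for every generalised eigenvector v of λ).

  λ = -4: largest Jordan block has size 2, contributing (x + 4)^2
  λ = -3: largest Jordan block has size 1, contributing (x + 3)

So m_A(x) = (x + 3)*(x + 4)^2 = x^3 + 11*x^2 + 40*x + 48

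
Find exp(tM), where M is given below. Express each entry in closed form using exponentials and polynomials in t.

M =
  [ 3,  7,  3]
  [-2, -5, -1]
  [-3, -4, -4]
e^{tM} =
  [t^2*exp(-2*t) + 5*t*exp(-2*t) + exp(-2*t), t^2*exp(-2*t) + 7*t*exp(-2*t), t^2*exp(-2*t) + 3*t*exp(-2*t)]
  [-t^2*exp(-2*t)/2 - 2*t*exp(-2*t), -t^2*exp(-2*t)/2 - 3*t*exp(-2*t) + exp(-2*t), -t^2*exp(-2*t)/2 - t*exp(-2*t)]
  [-t^2*exp(-2*t)/2 - 3*t*exp(-2*t), -t^2*exp(-2*t)/2 - 4*t*exp(-2*t), -t^2*exp(-2*t)/2 - 2*t*exp(-2*t) + exp(-2*t)]

Strategy: write M = P · J · P⁻¹ where J is a Jordan canonical form, so e^{tM} = P · e^{tJ} · P⁻¹, and e^{tJ} can be computed block-by-block.

M has Jordan form
J =
  [-2,  1,  0]
  [ 0, -2,  1]
  [ 0,  0, -2]
(up to reordering of blocks).

Per-block formulas:
  For a 3×3 Jordan block J_3(-2): exp(t · J_3(-2)) = e^(-2t)·(I + t·N + (t^2/2)·N^2), where N is the 3×3 nilpotent shift.

After assembling e^{tJ} and conjugating by P, we get:

e^{tM} =
  [t^2*exp(-2*t) + 5*t*exp(-2*t) + exp(-2*t), t^2*exp(-2*t) + 7*t*exp(-2*t), t^2*exp(-2*t) + 3*t*exp(-2*t)]
  [-t^2*exp(-2*t)/2 - 2*t*exp(-2*t), -t^2*exp(-2*t)/2 - 3*t*exp(-2*t) + exp(-2*t), -t^2*exp(-2*t)/2 - t*exp(-2*t)]
  [-t^2*exp(-2*t)/2 - 3*t*exp(-2*t), -t^2*exp(-2*t)/2 - 4*t*exp(-2*t), -t^2*exp(-2*t)/2 - 2*t*exp(-2*t) + exp(-2*t)]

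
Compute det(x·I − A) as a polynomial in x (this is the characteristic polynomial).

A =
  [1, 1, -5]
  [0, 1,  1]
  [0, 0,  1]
x^3 - 3*x^2 + 3*x - 1

Expanding det(x·I − A) (e.g. by cofactor expansion or by noting that A is similar to its Jordan form J, which has the same characteristic polynomial as A) gives
  χ_A(x) = x^3 - 3*x^2 + 3*x - 1
which factors as (x - 1)^3. The eigenvalues (with algebraic multiplicities) are λ = 1 with multiplicity 3.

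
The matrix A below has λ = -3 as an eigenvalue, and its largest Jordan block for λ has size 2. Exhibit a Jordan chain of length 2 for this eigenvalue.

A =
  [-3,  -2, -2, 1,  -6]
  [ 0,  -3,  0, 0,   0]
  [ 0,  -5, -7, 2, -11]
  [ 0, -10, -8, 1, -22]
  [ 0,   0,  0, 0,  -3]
A Jordan chain for λ = -3 of length 2:
v_1 = (-2, 0, -5, -10, 0)ᵀ
v_2 = (0, 1, 0, 0, 0)ᵀ

Let N = A − (-3)·I. We want v_2 with N^2 v_2 = 0 but N^1 v_2 ≠ 0; then v_{j-1} := N · v_j for j = 2, …, 2.

Pick v_2 = (0, 1, 0, 0, 0)ᵀ.
Then v_1 = N · v_2 = (-2, 0, -5, -10, 0)ᵀ.

Sanity check: (A − (-3)·I) v_1 = (0, 0, 0, 0, 0)ᵀ = 0. ✓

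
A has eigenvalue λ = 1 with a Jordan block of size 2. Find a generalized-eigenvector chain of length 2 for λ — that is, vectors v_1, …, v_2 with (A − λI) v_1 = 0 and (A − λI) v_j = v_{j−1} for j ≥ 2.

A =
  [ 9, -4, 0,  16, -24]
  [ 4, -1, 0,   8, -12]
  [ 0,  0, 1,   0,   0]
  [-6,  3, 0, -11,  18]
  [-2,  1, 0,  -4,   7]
A Jordan chain for λ = 1 of length 2:
v_1 = (8, 4, 0, -6, -2)ᵀ
v_2 = (1, 0, 0, 0, 0)ᵀ

Let N = A − (1)·I. We want v_2 with N^2 v_2 = 0 but N^1 v_2 ≠ 0; then v_{j-1} := N · v_j for j = 2, …, 2.

Pick v_2 = (1, 0, 0, 0, 0)ᵀ.
Then v_1 = N · v_2 = (8, 4, 0, -6, -2)ᵀ.

Sanity check: (A − (1)·I) v_1 = (0, 0, 0, 0, 0)ᵀ = 0. ✓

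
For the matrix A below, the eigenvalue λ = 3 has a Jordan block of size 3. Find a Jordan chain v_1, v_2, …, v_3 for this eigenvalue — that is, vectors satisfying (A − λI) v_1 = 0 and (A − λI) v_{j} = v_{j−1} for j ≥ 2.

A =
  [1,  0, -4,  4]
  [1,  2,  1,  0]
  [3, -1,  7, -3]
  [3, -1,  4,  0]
A Jordan chain for λ = 3 of length 3:
v_1 = (0, 1, 1, 1)ᵀ
v_2 = (0, 1, 2, 2)ᵀ
v_3 = (2, 0, -1, 0)ᵀ

Let N = A − (3)·I. We want v_3 with N^3 v_3 = 0 but N^2 v_3 ≠ 0; then v_{j-1} := N · v_j for j = 3, …, 2.

Pick v_3 = (2, 0, -1, 0)ᵀ.
Then v_2 = N · v_3 = (0, 1, 2, 2)ᵀ.
Then v_1 = N · v_2 = (0, 1, 1, 1)ᵀ.

Sanity check: (A − (3)·I) v_1 = (0, 0, 0, 0)ᵀ = 0. ✓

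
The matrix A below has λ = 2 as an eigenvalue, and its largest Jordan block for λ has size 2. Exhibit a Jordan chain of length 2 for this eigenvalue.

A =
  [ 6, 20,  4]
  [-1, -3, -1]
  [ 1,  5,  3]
A Jordan chain for λ = 2 of length 2:
v_1 = (4, -1, 1)ᵀ
v_2 = (1, 0, 0)ᵀ

Let N = A − (2)·I. We want v_2 with N^2 v_2 = 0 but N^1 v_2 ≠ 0; then v_{j-1} := N · v_j for j = 2, …, 2.

Pick v_2 = (1, 0, 0)ᵀ.
Then v_1 = N · v_2 = (4, -1, 1)ᵀ.

Sanity check: (A − (2)·I) v_1 = (0, 0, 0)ᵀ = 0. ✓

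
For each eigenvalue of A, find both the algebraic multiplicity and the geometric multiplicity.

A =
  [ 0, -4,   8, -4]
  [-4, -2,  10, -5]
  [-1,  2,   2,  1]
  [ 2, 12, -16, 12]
λ = 2: alg = 2, geom = 1; λ = 4: alg = 2, geom = 1

Step 1 — factor the characteristic polynomial to read off the algebraic multiplicities:
  χ_A(x) = (x - 4)^2*(x - 2)^2

Step 2 — compute geometric multiplicities via the rank-nullity identity g(λ) = n − rank(A − λI):
  rank(A − (2)·I) = 3, so dim ker(A − (2)·I) = n − 3 = 1
  rank(A − (4)·I) = 3, so dim ker(A − (4)·I) = n − 3 = 1

Summary:
  λ = 2: algebraic multiplicity = 2, geometric multiplicity = 1
  λ = 4: algebraic multiplicity = 2, geometric multiplicity = 1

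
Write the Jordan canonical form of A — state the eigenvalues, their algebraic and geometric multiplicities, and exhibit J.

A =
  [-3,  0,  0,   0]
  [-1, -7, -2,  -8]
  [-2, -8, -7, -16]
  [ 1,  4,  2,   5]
J_2(-3) ⊕ J_1(-3) ⊕ J_1(-3)

The characteristic polynomial is
  det(x·I − A) = x^4 + 12*x^3 + 54*x^2 + 108*x + 81 = (x + 3)^4

Eigenvalues and multiplicities (the geometric multiplicity of λ is n − rank(A − λI), which equals the number of Jordan blocks for λ):
  λ = -3: algebraic multiplicity = 4, geometric multiplicity = 3

Determining the block sizes for each eigenvalue:
  λ = -3: 3 blocks summing to 4 forces exactly one block of size 2 and the rest size 1 → block sizes [2, 1, 1]

Assembling the blocks gives a Jordan form
J =
  [-3,  1,  0,  0]
  [ 0, -3,  0,  0]
  [ 0,  0, -3,  0]
  [ 0,  0,  0, -3]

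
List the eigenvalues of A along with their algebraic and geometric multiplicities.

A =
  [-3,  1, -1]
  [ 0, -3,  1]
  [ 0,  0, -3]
λ = -3: alg = 3, geom = 1

Step 1 — factor the characteristic polynomial to read off the algebraic multiplicities:
  χ_A(x) = (x + 3)^3

Step 2 — compute geometric multiplicities via the rank-nullity identity g(λ) = n − rank(A − λI):
  rank(A − (-3)·I) = 2, so dim ker(A − (-3)·I) = n − 2 = 1

Summary:
  λ = -3: algebraic multiplicity = 3, geometric multiplicity = 1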